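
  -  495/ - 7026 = 165/2342= 0.07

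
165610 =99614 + 65996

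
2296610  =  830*2767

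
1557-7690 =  - 6133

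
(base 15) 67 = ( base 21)4d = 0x61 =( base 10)97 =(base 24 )41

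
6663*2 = 13326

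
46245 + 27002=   73247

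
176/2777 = 176/2777 = 0.06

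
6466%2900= 666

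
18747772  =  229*81868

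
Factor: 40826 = 2^1*137^1*149^1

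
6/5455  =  6/5455 = 0.00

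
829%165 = 4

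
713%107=71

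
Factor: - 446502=-2^1*3^1* 7^1*10631^1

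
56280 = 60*938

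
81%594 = 81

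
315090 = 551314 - 236224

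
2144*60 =128640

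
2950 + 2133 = 5083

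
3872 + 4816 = 8688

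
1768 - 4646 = - 2878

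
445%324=121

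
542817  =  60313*9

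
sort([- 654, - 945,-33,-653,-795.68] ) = [ - 945, - 795.68, - 654 , -653, - 33] 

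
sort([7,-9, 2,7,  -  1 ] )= [ - 9,-1 , 2 , 7, 7 ]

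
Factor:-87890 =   -  2^1*5^1 * 11^1*17^1  *  47^1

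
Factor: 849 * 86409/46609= 73361241/46609  =  3^3 * 127^( - 1)*283^1*367^( - 1)*9601^1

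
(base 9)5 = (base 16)5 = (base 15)5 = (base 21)5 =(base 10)5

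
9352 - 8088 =1264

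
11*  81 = 891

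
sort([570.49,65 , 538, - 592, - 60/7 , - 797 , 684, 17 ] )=[ - 797, - 592,  -  60/7, 17, 65,  538,  570.49, 684 ]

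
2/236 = 1/118 = 0.01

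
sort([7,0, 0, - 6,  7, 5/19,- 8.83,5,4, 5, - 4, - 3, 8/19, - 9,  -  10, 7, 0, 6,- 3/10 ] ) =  [ - 10,-9,  -  8.83,-6, - 4,  -  3, - 3/10, 0, 0 , 0,5/19, 8/19, 4, 5, 5, 6, 7, 7 , 7 ]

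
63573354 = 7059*9006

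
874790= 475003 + 399787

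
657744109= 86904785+570839324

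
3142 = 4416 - 1274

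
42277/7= 42277/7 =6039.57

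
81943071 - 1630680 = 80312391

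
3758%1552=654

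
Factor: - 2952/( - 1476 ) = 2 = 2^1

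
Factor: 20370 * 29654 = 604051980 = 2^2*3^1*5^1*7^1*97^1*14827^1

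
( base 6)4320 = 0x3D8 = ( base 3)1100110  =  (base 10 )984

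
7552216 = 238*31732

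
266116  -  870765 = - 604649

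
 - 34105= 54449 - 88554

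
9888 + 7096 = 16984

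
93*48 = 4464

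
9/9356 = 9/9356  =  0.00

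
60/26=30/13=2.31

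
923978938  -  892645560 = 31333378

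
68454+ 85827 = 154281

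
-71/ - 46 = 71/46  =  1.54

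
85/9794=85/9794 =0.01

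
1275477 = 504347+771130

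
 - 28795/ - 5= 5759/1=5759.00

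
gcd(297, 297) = 297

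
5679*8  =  45432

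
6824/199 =34 +58/199 = 34.29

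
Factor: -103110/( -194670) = 491/927 = 3^(-2)*103^( - 1)*491^1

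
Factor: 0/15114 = 0 = 0^1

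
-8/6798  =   - 1 + 3395/3399  =  - 0.00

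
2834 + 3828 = 6662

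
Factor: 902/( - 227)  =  -2^1*11^1*41^1* 227^( - 1) 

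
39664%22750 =16914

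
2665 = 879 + 1786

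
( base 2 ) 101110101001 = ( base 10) 2985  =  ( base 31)339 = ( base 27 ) 42f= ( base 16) BA9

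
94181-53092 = 41089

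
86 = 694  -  608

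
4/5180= 1/1295 = 0.00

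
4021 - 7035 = -3014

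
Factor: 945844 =2^2*236461^1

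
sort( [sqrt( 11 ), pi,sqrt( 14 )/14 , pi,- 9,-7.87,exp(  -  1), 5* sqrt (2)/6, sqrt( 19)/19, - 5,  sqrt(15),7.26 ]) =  [-9,  -  7.87, - 5,sqrt(19 )/19, sqrt( 14)/14,  exp (  -  1) , 5*sqrt (2)/6,pi,pi,sqrt( 11),sqrt(15) , 7.26] 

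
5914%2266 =1382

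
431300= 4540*95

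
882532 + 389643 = 1272175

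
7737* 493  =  3814341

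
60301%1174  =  427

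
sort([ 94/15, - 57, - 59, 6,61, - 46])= [ - 59, - 57, - 46,6,94/15,61]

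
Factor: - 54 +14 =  - 2^3*5^1 = - 40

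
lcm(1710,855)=1710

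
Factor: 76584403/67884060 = 2^(-2)*3^ (-1) * 5^( - 1)*7^2*17^( - 1 )*66553^(  -  1) * 1562947^1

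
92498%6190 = 5838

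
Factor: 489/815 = 3/5 = 3^1*5^ ( - 1 ) 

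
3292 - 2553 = 739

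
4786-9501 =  - 4715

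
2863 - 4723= - 1860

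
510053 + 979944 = 1489997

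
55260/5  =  11052 = 11052.00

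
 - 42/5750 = -21/2875=-0.01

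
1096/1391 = 1096/1391 = 0.79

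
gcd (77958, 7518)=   6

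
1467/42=489/14 = 34.93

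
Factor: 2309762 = 2^1*7^4*13^1 * 37^1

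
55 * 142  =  7810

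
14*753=10542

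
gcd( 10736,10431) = 61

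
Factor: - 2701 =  - 37^1*  73^1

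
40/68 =10/17  =  0.59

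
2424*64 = 155136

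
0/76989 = 0 = 0.00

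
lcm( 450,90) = 450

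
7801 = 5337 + 2464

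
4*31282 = 125128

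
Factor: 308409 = 3^1* 223^1* 461^1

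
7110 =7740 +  - 630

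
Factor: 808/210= 404/105 = 2^2*3^( - 1 )*5^(  -  1 )*7^( - 1 )* 101^1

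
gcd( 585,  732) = 3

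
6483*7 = 45381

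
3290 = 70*47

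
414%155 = 104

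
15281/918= 15281/918 = 16.65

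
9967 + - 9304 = 663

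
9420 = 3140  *3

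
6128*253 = 1550384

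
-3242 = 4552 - 7794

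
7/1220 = 7/1220 = 0.01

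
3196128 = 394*8112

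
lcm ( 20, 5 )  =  20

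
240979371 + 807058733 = 1048038104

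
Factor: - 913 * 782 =-713966=- 2^1*11^1*17^1*23^1*83^1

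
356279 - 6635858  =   - 6279579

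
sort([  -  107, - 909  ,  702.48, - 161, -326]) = [  -  909,-326, - 161,-107, 702.48]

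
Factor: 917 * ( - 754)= - 2^1*7^1*13^1*29^1*131^1 = - 691418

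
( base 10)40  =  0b101000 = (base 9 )44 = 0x28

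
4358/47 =92 + 34/47 = 92.72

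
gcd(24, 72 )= 24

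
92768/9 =92768/9 = 10307.56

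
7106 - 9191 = -2085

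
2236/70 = 31 + 33/35 = 31.94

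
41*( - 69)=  - 2829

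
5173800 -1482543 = 3691257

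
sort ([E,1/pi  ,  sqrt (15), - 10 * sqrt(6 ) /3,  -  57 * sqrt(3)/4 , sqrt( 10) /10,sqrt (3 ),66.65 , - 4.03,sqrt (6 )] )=[ - 57*sqrt (3 )/4, - 10 * sqrt( 6)/3,  -  4.03, sqrt(10) /10,1/pi, sqrt(3 ), sqrt( 6 ),E  ,  sqrt ( 15),66.65 ]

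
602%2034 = 602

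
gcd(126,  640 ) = 2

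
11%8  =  3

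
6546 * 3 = 19638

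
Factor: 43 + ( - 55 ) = -12   =  - 2^2*3^1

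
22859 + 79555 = 102414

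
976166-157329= 818837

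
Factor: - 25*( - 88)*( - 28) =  -61600 = -  2^5*5^2*7^1*11^1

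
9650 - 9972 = -322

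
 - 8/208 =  - 1/26 = - 0.04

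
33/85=33/85 = 0.39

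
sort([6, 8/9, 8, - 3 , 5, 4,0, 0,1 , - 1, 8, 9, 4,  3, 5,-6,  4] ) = [-6, - 3, - 1,0 , 0,8/9, 1,3, 4, 4, 4, 5,5,6,  8, 8, 9 ]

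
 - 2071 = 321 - 2392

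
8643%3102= 2439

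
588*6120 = 3598560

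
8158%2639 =241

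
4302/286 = 15+6/143 = 15.04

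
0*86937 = 0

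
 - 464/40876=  -1 + 10103/10219=   -0.01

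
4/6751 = 4/6751 = 0.00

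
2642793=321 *8233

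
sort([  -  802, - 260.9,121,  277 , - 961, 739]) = [ - 961,  -  802, - 260.9 , 121,277,739 ]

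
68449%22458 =1075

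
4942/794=6 + 89/397 =6.22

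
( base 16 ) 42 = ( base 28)2a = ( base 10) 66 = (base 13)51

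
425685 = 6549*65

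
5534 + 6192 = 11726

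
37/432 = 37/432 = 0.09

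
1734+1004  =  2738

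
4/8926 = 2/4463 = 0.00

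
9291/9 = 1032 + 1/3 = 1032.33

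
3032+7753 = 10785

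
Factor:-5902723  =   - 17^1*331^1*1049^1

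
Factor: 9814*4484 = 44005976 = 2^3*7^1*19^1 * 59^1*701^1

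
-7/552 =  - 7/552 = - 0.01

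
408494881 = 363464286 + 45030595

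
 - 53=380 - 433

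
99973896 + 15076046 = 115049942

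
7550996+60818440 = 68369436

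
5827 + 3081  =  8908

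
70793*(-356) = -25202308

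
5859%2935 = 2924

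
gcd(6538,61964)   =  14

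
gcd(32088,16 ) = 8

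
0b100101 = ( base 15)27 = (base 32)15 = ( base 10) 37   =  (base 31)16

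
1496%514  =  468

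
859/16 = 859/16 = 53.69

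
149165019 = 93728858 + 55436161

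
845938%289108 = 267722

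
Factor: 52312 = 2^3*  13^1*503^1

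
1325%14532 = 1325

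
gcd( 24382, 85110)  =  2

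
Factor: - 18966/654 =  - 29 = -29^1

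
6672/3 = 2224 = 2224.00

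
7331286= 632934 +6698352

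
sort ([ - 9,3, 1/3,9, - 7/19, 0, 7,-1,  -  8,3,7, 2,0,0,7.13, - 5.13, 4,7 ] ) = [  -  9 , - 8, - 5.13, - 1, - 7/19, 0,0,0,  1/3 , 2,3,3,  4,7 , 7,7,7.13,9] 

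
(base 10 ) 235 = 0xEB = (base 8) 353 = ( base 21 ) B4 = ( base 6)1031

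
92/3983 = 92/3983 = 0.02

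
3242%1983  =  1259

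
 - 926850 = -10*92685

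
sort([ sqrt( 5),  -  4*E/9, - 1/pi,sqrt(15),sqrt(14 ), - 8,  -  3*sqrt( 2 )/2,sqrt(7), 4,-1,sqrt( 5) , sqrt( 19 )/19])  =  [ - 8, - 3*sqrt(2) /2,-4*E/9, - 1,-1/pi, sqrt(19)/19,sqrt( 5),  sqrt(5 ),sqrt(7),  sqrt(14 ) , sqrt(15) , 4 ]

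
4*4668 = 18672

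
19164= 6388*3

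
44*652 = 28688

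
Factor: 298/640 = 2^(  -  6) * 5^ ( -1 ) * 149^1 = 149/320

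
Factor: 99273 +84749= 184022 = 2^1*101^1 * 911^1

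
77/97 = 77/97 = 0.79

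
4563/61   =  74 + 49/61 = 74.80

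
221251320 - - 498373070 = 719624390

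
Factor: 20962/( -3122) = -7^ ( - 1) * 47^1 = -47/7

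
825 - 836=- 11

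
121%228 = 121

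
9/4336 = 9/4336 = 0.00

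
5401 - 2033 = 3368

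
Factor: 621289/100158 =2^( - 1 )*3^ ( - 1)*16693^( - 1)*621289^1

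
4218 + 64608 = 68826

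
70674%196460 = 70674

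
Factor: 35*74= 2590 = 2^1*5^1*7^1*37^1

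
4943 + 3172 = 8115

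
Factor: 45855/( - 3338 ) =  - 2^ ( - 1)*3^2 * 5^1*1019^1 * 1669^( - 1) 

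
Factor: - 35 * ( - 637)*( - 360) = - 8026200 = - 2^3 * 3^2*5^2 * 7^3*13^1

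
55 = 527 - 472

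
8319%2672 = 303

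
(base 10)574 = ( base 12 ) 3BA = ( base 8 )1076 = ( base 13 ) 352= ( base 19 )1B4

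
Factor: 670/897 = 2^1 * 3^(-1 )*5^1*  13^(  -  1)*23^(-1) * 67^1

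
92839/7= 13262 + 5/7 = 13262.71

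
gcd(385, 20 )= 5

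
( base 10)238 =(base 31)7L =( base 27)8m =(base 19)ca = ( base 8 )356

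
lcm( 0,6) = 0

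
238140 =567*420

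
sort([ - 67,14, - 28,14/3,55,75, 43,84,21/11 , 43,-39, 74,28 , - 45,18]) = [ - 67, - 45, - 39, - 28 , 21/11 , 14/3 , 14, 18, 28 , 43,43 , 55 , 74,75,84] 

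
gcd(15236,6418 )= 2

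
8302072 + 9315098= 17617170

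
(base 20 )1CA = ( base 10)650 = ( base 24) 132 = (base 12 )462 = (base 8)1212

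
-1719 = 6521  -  8240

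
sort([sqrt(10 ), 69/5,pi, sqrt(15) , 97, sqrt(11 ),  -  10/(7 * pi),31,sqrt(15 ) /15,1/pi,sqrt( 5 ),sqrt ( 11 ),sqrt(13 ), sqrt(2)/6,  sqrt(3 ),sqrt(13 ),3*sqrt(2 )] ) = [ - 10/(7*pi ),sqrt (2) /6,sqrt( 15) /15,1/pi,sqrt(3 ),sqrt ( 5 ),  pi, sqrt( 10),sqrt(11),sqrt(11), sqrt(13),sqrt (13 ), sqrt( 15),  3*sqrt( 2) , 69/5 , 31, 97] 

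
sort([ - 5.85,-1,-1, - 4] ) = [-5.85, - 4,-1, - 1]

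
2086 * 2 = 4172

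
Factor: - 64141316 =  - 2^2*16035329^1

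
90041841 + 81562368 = 171604209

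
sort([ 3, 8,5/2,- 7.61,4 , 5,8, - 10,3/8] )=[ - 10, - 7.61, 3/8,5/2,3,4,5,8,8]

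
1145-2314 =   -  1169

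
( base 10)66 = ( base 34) 1W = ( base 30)26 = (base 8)102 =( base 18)3c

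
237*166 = 39342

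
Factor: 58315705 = 5^1*7^1*173^1*9631^1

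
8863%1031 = 615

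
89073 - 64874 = 24199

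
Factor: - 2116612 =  - 2^2*529153^1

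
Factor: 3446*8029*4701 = 130066957734 = 2^1*3^1*7^1*31^1*37^1*1567^1 * 1723^1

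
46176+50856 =97032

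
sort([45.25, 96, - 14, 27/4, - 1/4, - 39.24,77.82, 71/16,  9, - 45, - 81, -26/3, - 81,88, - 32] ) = [ -81 , - 81, - 45,-39.24,-32 , - 14,  -  26/3, - 1/4,71/16,  27/4, 9,  45.25,77.82,88, 96] 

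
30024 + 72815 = 102839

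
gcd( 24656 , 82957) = 1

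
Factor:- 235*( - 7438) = 2^1*5^1*47^1*3719^1 =1747930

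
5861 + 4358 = 10219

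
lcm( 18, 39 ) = 234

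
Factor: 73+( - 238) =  - 3^1*5^1*11^1 = - 165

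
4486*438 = 1964868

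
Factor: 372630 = 2^1*3^1*5^1*12421^1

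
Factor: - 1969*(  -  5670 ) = 11164230=2^1*3^4*5^1*7^1* 11^1 * 179^1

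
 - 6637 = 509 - 7146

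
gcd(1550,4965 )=5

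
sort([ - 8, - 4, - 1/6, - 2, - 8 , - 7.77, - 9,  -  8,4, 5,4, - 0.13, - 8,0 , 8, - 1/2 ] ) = [ - 9,  -  8, - 8,-8, - 8,-7.77, - 4, - 2, - 1/2, - 1/6, - 0.13 , 0,4, 4,5, 8] 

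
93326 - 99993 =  - 6667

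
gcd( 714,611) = 1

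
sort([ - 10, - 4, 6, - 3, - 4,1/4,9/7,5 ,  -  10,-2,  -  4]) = [-10,  -  10, -4, - 4, - 4,  -  3, - 2,1/4 , 9/7,5,6 ]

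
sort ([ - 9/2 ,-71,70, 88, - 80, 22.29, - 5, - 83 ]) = [-83, - 80, - 71, - 5,-9/2,22.29 , 70, 88 ]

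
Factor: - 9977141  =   - 9977141^1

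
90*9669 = 870210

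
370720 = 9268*40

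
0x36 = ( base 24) 26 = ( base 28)1q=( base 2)110110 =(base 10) 54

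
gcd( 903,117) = 3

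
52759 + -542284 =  - 489525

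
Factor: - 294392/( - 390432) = 2^( - 2 ) * 3^ ( - 1 )* 83^( - 1 )*751^1 = 751/996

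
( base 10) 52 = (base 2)110100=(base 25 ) 22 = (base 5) 202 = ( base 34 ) 1I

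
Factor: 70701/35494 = 2^( - 1)*3^1*17747^( - 1)*23567^1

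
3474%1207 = 1060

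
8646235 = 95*91013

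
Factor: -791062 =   -  2^1*23^1*29^1*593^1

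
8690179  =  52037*167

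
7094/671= 10 + 384/671=10.57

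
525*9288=4876200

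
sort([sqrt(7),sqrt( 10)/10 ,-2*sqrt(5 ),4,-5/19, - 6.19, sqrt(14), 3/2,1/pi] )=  [ - 6.19, - 2*sqrt(5 ), - 5/19, sqrt(10 ) /10, 1/pi,3/2,  sqrt(7) , sqrt( 14),  4 ] 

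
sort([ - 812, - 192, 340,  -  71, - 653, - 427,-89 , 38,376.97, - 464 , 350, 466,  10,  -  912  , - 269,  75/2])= [-912, - 812, - 653, -464, - 427, - 269, - 192 , - 89, - 71 , 10,75/2,38,340,350, 376.97, 466] 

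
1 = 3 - 2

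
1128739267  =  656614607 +472124660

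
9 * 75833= 682497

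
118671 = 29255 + 89416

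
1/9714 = 1/9714 = 0.00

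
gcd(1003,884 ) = 17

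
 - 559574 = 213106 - 772680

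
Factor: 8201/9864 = 2^(-3)*3^(  -  2 )*59^1*137^( - 1 )*139^1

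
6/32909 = 6/32909 = 0.00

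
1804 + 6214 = 8018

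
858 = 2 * 429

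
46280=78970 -32690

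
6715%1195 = 740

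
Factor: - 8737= -8737^1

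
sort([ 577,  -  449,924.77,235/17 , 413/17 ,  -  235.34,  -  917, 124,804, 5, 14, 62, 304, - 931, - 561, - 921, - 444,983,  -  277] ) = [ - 931,- 921, - 917, - 561, - 449, - 444, - 277, - 235.34,5, 235/17, 14,413/17,62,124, 304, 577, 804, 924.77,  983]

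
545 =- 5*( - 109)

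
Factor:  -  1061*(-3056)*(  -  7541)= - 2^4*191^1*1061^1*  7541^1= -24451059056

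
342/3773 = 342/3773  =  0.09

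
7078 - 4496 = 2582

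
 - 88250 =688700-776950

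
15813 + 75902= 91715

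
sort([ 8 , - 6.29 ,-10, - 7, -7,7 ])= [ - 10, - 7, - 7, - 6.29,7,  8 ]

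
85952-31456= 54496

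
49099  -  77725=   -  28626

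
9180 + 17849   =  27029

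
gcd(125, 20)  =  5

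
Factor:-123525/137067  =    -  675/749 = - 3^3 * 5^2 * 7^( - 1 )*107^(-1 )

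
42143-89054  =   - 46911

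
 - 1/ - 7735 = 1/7735 = 0.00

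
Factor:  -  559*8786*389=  - 2^1*13^1 * 23^1*43^1*191^1*389^1 = - 1910524486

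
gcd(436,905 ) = 1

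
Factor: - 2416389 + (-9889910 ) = -43^1*137^1*2089^1 = - 12306299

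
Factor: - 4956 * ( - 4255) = 21087780   =  2^2*3^1 * 5^1*7^1*23^1*37^1*59^1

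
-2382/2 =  - 1191= -1191.00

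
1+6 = 7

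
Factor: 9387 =3^2 *7^1*149^1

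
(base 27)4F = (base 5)443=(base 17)74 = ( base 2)1111011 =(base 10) 123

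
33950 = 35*970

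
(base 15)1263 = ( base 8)7516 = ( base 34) 3d8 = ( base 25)66I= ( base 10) 3918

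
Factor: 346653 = 3^3 * 37^1*347^1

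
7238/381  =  18 + 380/381= 19.00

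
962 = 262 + 700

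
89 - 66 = 23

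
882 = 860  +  22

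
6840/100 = 342/5=68.40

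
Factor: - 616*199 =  - 2^3*7^1*11^1*199^1 =- 122584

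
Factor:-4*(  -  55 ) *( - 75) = - 2^2*3^1 * 5^3 *11^1 = - 16500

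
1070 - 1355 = - 285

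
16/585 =16/585 = 0.03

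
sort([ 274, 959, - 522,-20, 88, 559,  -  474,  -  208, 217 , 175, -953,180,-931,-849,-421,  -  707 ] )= [-953, - 931  , - 849, - 707 ,-522, -474, - 421, - 208, - 20,88,175, 180, 217,274,559,959]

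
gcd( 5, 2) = 1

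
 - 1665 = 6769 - 8434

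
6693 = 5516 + 1177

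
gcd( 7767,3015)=9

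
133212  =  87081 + 46131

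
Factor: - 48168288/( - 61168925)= 2^5 * 3^2  *  5^( - 2 )*7^1 * 41^( - 1)*83^( - 1)*719^( - 1)*23893^1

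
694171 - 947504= - 253333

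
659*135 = 88965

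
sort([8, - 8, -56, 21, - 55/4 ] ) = [ - 56,-55/4, - 8 , 8,  21 ]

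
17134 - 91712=-74578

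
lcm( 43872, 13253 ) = 1272288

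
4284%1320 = 324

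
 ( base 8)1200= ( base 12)454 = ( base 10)640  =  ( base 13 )3A3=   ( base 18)1HA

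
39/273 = 1/7 = 0.14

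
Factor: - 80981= - 47^1*1723^1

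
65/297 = 65/297 = 0.22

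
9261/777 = 11  +  34/37 = 11.92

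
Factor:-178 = -2^1*89^1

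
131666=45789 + 85877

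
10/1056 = 5/528=0.01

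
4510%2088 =334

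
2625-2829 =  - 204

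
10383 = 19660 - 9277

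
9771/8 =9771/8 =1221.38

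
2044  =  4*511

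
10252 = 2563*4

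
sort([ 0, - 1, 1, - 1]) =[-1, - 1,0, 1] 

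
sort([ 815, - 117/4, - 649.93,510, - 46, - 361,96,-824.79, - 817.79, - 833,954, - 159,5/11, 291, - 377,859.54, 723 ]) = [ - 833, - 824.79, - 817.79, - 649.93, - 377, - 361 , - 159,-46, - 117/4, 5/11,96,291,510, 723, 815,859.54,954] 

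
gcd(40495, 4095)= 455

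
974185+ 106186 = 1080371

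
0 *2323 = 0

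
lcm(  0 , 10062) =0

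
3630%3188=442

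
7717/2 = 3858 + 1/2=3858.50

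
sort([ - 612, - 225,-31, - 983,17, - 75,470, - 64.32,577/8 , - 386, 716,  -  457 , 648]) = [  -  983,-612,-457 , - 386,-225, - 75, - 64.32, - 31 , 17 , 577/8,470,648,716]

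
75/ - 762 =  - 1 +229/254 = -  0.10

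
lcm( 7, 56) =56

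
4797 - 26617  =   - 21820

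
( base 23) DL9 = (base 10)7369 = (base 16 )1CC9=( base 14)2985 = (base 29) 8m3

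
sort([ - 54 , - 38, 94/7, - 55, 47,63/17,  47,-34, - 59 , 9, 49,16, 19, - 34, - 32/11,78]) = [ - 59, - 55, -54,- 38,  -  34, - 34, - 32/11,  63/17, 9, 94/7,  16, 19 , 47, 47, 49,78]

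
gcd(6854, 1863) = 23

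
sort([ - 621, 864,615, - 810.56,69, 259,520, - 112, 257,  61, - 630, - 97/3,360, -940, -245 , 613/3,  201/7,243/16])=[ - 940 , - 810.56, - 630, - 621, - 245, - 112 , - 97/3,243/16, 201/7 , 61,69, 613/3,257, 259, 360 , 520, 615,864]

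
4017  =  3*1339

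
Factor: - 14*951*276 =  - 2^3*3^2 * 7^1*23^1* 317^1 = -3674664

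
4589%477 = 296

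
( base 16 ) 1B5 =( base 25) hc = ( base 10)437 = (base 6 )2005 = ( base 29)F2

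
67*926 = 62042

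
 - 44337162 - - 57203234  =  12866072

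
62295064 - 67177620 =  - 4882556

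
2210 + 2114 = 4324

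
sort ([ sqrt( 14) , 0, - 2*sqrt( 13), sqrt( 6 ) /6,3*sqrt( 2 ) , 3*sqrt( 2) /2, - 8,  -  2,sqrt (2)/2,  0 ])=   [ - 8 , - 2*sqrt (13), - 2, 0, 0,sqrt(6) /6,sqrt( 2) /2,  3 * sqrt( 2) /2,sqrt( 14),3*sqrt(2) ] 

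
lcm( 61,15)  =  915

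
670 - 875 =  - 205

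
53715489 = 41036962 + 12678527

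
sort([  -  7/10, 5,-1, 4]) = [ -1, - 7/10,  4,5 ] 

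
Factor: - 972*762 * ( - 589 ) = 436251096 = 2^3*3^6*19^1 * 31^1*127^1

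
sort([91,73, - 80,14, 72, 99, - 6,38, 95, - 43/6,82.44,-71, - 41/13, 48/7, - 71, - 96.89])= [-96.89, - 80, - 71,-71, - 43/6, - 6, - 41/13, 48/7,14, 38, 72, 73, 82.44, 91, 95, 99]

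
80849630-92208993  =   - 11359363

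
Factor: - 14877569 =  -  7^1 * 97^1*21911^1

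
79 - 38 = 41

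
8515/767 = 655/59 = 11.10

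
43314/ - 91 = -476 + 2/91 = -475.98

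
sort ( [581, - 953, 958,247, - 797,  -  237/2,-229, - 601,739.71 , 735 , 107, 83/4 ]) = [-953, - 797,-601, - 229,  -  237/2,  83/4,  107, 247,581,  735,739.71, 958]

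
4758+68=4826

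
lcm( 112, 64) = 448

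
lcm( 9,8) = 72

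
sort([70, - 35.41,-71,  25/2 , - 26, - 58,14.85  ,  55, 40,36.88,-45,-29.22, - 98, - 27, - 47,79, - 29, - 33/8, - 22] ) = [ - 98, - 71 , - 58, - 47 , - 45, - 35.41, - 29.22, - 29,-27, - 26, - 22,-33/8, 25/2, 14.85 , 36.88,40,55,70, 79]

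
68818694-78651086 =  - 9832392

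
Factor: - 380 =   -  2^2*5^1*19^1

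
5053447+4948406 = 10001853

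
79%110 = 79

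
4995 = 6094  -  1099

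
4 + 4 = 8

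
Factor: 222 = 2^1*3^1*37^1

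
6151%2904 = 343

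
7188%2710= 1768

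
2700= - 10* (-270)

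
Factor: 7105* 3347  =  5^1*7^2*29^1*3347^1  =  23780435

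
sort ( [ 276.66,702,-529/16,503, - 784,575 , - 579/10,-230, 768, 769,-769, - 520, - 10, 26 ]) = [ - 784, - 769, - 520 , - 230, - 579/10, - 529/16, - 10,26, 276.66,  503,575,  702, 768,769]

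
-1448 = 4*( - 362 )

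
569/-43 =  - 14 + 33/43 = - 13.23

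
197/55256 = 197/55256 = 0.00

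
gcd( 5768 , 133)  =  7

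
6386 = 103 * 62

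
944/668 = 1 + 69/167 = 1.41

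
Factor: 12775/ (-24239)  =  -5^2*7^1  *  73^1* 24239^( - 1 )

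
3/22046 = 3/22046 = 0.00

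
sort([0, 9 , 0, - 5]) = [  -  5, 0, 0 , 9]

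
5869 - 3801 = 2068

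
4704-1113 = 3591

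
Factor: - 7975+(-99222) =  - 107197^1= - 107197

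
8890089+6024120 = 14914209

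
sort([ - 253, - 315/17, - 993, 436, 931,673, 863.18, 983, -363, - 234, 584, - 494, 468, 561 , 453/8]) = [ - 993 , - 494, - 363,-253,  -  234, - 315/17,  453/8, 436, 468, 561 , 584,673, 863.18,  931, 983]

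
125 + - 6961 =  - 6836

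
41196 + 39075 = 80271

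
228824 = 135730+93094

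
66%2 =0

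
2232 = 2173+59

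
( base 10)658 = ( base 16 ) 292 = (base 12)46a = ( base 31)L7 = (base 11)549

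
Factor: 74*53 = 2^1 * 37^1*53^1 = 3922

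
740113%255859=228395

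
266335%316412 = 266335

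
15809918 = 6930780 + 8879138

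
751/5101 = 751/5101 = 0.15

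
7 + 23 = 30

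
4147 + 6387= 10534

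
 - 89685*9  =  -807165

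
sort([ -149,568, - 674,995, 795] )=[ - 674, - 149,568,795,  995]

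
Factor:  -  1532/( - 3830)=2^1 * 5^( - 1) = 2/5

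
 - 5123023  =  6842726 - 11965749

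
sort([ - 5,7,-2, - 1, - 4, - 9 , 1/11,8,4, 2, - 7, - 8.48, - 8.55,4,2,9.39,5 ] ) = [ - 9, - 8.55, - 8.48, - 7, - 5, - 4, - 2, - 1,1/11,2,2 , 4,4, 5, 7, 8,  9.39 ]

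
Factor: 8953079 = 31^1 * 337^1*857^1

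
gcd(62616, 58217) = 1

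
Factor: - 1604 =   -  2^2 * 401^1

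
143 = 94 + 49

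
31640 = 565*56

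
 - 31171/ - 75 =415 + 46/75 = 415.61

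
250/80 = 3+ 1/8= 3.12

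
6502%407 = 397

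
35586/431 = 82+244/431 = 82.57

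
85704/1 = 85704 = 85704.00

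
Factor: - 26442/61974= - 11^( - 1 )*13^1*113^1* 313^(-1)=-1469/3443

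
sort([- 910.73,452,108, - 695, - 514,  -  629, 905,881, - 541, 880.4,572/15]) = [ - 910.73, - 695, - 629,-541, - 514,572/15,108,  452,880.4,881,905]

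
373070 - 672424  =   - 299354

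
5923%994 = 953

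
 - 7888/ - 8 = 986/1 = 986.00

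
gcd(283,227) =1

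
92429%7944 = 5045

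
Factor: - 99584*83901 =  - 8355197184 = - 2^8*3^1*389^1* 27967^1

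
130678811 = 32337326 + 98341485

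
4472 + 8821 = 13293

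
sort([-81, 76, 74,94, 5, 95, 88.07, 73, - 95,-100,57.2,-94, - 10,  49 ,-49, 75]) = [-100, - 95, - 94, - 81,-49,-10, 5, 49,57.2, 73,74, 75, 76 , 88.07  ,  94,95 ]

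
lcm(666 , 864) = 31968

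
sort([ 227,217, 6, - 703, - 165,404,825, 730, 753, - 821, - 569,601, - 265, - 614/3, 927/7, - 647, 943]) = [ - 821, - 703, - 647, - 569,  -  265, - 614/3,-165,6,927/7,217,227, 404,601,730,  753,825 , 943]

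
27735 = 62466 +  -34731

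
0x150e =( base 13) 25B8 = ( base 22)b30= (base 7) 21500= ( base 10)5390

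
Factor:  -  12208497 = -3^1 * 7^2*53^1* 1567^1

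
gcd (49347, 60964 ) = 1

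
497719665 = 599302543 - 101582878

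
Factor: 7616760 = 2^3* 3^1 * 5^1*63473^1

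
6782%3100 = 582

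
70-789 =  - 719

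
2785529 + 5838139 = 8623668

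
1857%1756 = 101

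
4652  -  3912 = 740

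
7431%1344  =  711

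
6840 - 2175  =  4665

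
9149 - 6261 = 2888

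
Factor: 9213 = 3^1*37^1*83^1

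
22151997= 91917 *241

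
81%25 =6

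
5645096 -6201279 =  - 556183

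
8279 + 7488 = 15767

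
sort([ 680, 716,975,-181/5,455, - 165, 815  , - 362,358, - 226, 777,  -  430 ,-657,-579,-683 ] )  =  [ - 683, - 657,-579, - 430, - 362, - 226,-165,  -  181/5,358,455  ,  680,716,  777, 815, 975 ]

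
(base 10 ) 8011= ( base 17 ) 1ac4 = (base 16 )1F4B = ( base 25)ckb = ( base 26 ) bm3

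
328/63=328/63 = 5.21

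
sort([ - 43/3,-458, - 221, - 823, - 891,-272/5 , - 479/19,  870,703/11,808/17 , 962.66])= [ - 891 , - 823, - 458, - 221, - 272/5  ,  -  479/19, - 43/3 , 808/17,703/11 , 870,962.66]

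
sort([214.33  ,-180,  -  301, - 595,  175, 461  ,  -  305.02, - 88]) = [-595, - 305.02, - 301, - 180,  -  88,  175, 214.33, 461 ] 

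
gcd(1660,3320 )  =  1660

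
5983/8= 5983/8 = 747.88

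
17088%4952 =2232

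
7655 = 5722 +1933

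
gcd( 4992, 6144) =384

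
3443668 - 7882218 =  - 4438550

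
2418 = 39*62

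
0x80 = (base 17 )79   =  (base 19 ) 6e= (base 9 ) 152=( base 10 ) 128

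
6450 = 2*3225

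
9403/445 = 21 + 58/445  =  21.13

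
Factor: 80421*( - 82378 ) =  - 2^1*3^1*11^1*2437^1*41189^1 = - 6624921138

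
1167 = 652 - -515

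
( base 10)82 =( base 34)2E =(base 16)52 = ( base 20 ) 42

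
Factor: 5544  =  2^3*3^2 * 7^1*11^1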